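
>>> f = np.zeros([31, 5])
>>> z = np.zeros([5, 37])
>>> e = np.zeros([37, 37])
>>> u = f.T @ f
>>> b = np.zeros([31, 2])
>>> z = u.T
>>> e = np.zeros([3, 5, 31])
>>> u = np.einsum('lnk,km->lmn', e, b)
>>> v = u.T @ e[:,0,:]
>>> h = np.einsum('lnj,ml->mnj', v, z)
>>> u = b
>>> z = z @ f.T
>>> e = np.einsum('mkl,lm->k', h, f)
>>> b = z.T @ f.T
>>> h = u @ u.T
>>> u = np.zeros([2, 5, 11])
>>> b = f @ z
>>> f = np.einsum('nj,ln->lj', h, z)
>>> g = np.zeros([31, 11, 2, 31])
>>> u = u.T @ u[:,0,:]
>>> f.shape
(5, 31)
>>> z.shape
(5, 31)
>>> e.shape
(2,)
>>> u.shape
(11, 5, 11)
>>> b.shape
(31, 31)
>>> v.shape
(5, 2, 31)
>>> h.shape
(31, 31)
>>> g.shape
(31, 11, 2, 31)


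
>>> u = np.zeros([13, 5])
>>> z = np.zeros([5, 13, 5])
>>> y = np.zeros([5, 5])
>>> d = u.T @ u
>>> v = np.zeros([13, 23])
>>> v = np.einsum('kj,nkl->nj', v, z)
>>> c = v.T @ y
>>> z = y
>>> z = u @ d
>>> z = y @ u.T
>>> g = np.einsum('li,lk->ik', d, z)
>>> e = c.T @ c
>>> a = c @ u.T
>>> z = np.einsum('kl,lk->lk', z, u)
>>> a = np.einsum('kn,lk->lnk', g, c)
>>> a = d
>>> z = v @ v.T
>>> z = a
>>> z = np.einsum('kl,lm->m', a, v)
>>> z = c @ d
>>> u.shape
(13, 5)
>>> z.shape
(23, 5)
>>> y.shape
(5, 5)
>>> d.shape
(5, 5)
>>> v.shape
(5, 23)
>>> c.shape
(23, 5)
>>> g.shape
(5, 13)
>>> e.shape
(5, 5)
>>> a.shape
(5, 5)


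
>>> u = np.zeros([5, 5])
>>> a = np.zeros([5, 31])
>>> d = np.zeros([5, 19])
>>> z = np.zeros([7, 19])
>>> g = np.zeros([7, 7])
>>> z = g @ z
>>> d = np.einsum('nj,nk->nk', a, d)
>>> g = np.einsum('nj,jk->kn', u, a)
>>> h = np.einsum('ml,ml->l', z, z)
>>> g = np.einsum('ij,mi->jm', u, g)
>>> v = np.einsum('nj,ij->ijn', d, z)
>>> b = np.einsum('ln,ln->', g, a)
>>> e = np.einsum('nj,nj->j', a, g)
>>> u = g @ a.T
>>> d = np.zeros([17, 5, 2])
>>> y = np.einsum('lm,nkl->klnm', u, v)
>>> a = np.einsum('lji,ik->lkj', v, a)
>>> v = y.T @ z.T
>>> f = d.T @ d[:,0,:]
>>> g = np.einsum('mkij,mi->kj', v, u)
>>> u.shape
(5, 5)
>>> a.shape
(7, 31, 19)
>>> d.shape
(17, 5, 2)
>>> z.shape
(7, 19)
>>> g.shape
(7, 7)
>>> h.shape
(19,)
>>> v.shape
(5, 7, 5, 7)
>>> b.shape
()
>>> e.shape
(31,)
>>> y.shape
(19, 5, 7, 5)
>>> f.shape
(2, 5, 2)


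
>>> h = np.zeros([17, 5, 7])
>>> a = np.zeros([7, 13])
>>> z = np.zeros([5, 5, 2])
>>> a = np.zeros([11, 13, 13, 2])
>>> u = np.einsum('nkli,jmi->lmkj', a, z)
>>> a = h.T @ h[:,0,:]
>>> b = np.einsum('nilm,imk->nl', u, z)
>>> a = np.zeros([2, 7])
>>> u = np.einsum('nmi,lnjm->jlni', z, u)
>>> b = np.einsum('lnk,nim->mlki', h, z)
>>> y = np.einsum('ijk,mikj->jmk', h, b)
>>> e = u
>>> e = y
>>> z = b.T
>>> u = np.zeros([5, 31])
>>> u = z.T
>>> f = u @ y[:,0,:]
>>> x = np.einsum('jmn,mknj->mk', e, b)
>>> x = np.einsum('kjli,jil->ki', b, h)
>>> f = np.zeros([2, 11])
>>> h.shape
(17, 5, 7)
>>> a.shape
(2, 7)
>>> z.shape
(5, 7, 17, 2)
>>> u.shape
(2, 17, 7, 5)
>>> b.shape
(2, 17, 7, 5)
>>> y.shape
(5, 2, 7)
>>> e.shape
(5, 2, 7)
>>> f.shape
(2, 11)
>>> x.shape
(2, 5)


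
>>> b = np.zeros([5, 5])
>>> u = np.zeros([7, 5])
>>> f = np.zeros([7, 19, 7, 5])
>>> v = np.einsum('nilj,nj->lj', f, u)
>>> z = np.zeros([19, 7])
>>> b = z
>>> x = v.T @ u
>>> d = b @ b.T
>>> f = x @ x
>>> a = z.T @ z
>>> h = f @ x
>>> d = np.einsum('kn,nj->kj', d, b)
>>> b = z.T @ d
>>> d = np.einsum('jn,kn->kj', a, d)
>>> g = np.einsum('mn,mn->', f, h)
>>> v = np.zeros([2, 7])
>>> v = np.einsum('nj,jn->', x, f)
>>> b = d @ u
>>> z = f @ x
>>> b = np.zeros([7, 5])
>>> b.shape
(7, 5)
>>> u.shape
(7, 5)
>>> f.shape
(5, 5)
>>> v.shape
()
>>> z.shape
(5, 5)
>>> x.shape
(5, 5)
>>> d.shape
(19, 7)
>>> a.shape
(7, 7)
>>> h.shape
(5, 5)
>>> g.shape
()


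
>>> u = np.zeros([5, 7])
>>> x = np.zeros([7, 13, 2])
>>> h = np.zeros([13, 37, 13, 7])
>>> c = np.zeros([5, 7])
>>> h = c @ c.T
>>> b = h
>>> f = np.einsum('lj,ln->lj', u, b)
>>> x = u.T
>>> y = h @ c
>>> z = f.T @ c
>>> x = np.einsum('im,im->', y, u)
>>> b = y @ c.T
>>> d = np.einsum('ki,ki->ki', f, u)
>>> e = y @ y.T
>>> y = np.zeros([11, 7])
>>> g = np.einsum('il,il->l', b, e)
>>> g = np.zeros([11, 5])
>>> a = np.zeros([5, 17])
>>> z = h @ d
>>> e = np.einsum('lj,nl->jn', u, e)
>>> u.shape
(5, 7)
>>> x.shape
()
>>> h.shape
(5, 5)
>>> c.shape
(5, 7)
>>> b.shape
(5, 5)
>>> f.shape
(5, 7)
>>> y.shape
(11, 7)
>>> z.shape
(5, 7)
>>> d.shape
(5, 7)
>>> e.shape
(7, 5)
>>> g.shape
(11, 5)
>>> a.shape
(5, 17)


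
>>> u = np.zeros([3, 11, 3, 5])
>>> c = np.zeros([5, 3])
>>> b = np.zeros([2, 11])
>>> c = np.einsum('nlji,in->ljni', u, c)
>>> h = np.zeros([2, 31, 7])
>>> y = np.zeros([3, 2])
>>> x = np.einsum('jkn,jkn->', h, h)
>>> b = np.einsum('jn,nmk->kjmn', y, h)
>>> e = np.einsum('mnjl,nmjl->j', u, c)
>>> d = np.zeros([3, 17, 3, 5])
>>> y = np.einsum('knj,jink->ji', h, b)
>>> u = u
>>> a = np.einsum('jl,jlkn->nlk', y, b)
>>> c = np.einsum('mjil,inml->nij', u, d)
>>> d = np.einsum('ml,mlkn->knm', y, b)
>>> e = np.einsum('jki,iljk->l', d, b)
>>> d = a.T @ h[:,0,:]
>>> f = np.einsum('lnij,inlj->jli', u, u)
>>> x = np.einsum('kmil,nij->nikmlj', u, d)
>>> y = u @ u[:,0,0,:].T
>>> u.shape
(3, 11, 3, 5)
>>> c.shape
(17, 3, 11)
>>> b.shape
(7, 3, 31, 2)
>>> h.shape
(2, 31, 7)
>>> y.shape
(3, 11, 3, 3)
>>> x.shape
(31, 3, 3, 11, 5, 7)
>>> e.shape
(3,)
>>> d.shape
(31, 3, 7)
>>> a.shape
(2, 3, 31)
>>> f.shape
(5, 3, 3)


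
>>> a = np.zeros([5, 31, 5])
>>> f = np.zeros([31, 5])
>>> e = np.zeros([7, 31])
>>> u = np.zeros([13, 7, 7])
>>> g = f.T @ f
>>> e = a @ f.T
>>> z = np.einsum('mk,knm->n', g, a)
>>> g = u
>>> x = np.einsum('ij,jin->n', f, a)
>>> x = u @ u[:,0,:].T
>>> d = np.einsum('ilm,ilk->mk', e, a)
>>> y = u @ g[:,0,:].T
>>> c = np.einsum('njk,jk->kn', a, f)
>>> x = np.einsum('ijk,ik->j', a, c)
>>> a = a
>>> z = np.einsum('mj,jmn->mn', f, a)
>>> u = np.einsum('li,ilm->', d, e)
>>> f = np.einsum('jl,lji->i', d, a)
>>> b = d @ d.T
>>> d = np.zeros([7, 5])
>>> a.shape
(5, 31, 5)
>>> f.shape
(5,)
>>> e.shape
(5, 31, 31)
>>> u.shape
()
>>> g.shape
(13, 7, 7)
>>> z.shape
(31, 5)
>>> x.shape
(31,)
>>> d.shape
(7, 5)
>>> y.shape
(13, 7, 13)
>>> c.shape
(5, 5)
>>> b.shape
(31, 31)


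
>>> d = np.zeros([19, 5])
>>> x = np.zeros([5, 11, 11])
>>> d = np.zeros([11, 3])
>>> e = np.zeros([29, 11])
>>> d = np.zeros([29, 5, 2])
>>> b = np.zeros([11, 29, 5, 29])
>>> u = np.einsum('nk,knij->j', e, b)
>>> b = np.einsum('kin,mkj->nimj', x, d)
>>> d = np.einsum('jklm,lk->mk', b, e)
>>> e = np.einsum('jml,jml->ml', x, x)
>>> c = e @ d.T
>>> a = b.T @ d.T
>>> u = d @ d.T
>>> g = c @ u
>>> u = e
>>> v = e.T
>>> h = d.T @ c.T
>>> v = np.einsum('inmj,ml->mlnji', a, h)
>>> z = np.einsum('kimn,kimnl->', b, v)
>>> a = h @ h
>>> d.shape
(2, 11)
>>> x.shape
(5, 11, 11)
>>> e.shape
(11, 11)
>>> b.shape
(11, 11, 29, 2)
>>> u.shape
(11, 11)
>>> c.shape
(11, 2)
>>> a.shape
(11, 11)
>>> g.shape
(11, 2)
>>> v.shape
(11, 11, 29, 2, 2)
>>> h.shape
(11, 11)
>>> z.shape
()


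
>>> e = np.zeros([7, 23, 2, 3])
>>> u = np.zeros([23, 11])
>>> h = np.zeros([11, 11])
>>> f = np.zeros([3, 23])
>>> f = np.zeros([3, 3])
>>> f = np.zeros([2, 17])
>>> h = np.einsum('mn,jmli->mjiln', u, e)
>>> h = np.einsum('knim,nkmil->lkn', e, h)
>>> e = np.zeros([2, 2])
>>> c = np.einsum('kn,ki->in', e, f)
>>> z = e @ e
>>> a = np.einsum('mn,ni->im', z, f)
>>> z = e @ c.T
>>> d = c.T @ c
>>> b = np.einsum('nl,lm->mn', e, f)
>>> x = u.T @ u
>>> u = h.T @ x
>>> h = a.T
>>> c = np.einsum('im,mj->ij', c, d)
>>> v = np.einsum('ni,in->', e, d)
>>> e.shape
(2, 2)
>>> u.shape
(23, 7, 11)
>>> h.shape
(2, 17)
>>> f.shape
(2, 17)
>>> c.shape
(17, 2)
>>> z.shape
(2, 17)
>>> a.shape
(17, 2)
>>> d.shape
(2, 2)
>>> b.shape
(17, 2)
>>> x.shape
(11, 11)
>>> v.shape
()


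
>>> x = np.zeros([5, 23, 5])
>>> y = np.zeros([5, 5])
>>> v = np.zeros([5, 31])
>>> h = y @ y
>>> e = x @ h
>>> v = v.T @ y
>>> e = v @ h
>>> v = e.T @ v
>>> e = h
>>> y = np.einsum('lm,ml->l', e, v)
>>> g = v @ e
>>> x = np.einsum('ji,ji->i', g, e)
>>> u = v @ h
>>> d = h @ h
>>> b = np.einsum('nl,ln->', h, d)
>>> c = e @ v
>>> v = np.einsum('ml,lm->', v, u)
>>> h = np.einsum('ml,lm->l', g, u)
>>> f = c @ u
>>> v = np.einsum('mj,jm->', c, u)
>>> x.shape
(5,)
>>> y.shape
(5,)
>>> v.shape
()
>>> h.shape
(5,)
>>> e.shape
(5, 5)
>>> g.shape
(5, 5)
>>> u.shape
(5, 5)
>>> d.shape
(5, 5)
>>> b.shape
()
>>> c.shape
(5, 5)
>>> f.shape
(5, 5)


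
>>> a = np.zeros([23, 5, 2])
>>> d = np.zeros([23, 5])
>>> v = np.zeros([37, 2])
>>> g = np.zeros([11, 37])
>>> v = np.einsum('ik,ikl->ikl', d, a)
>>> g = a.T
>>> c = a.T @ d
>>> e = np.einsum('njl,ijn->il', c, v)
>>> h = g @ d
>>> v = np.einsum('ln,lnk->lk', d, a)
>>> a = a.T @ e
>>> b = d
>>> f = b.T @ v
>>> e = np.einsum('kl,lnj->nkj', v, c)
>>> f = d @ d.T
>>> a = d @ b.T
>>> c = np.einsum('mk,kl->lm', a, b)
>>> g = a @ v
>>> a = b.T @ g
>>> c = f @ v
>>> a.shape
(5, 2)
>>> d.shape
(23, 5)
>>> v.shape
(23, 2)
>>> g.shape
(23, 2)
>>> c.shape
(23, 2)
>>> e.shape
(5, 23, 5)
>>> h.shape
(2, 5, 5)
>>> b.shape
(23, 5)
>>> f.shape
(23, 23)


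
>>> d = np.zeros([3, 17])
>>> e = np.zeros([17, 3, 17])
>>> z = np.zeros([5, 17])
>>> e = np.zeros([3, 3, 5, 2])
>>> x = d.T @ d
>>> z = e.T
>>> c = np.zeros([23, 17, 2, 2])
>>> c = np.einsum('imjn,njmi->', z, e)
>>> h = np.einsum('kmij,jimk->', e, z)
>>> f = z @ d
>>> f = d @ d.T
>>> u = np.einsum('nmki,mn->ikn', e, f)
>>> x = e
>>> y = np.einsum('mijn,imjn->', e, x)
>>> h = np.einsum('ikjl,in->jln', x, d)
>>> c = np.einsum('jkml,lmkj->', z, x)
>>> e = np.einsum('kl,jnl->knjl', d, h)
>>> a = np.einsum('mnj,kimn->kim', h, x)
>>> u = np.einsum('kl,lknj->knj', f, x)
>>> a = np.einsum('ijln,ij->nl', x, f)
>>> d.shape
(3, 17)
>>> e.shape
(3, 2, 5, 17)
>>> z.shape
(2, 5, 3, 3)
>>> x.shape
(3, 3, 5, 2)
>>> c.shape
()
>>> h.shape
(5, 2, 17)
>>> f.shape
(3, 3)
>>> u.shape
(3, 5, 2)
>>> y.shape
()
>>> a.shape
(2, 5)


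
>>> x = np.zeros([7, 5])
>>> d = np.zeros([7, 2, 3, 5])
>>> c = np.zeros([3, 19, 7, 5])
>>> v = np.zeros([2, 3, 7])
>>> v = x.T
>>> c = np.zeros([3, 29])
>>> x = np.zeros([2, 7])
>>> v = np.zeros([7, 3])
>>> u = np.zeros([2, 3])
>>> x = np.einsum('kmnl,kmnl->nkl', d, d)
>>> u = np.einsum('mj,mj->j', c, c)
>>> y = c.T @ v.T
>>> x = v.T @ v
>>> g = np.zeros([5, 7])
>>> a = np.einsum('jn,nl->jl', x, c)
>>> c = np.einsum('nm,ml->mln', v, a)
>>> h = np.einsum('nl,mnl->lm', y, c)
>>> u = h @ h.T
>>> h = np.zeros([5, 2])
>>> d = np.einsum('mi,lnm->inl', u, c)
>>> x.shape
(3, 3)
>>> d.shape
(7, 29, 3)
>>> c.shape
(3, 29, 7)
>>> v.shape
(7, 3)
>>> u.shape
(7, 7)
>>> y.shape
(29, 7)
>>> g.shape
(5, 7)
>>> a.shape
(3, 29)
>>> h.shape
(5, 2)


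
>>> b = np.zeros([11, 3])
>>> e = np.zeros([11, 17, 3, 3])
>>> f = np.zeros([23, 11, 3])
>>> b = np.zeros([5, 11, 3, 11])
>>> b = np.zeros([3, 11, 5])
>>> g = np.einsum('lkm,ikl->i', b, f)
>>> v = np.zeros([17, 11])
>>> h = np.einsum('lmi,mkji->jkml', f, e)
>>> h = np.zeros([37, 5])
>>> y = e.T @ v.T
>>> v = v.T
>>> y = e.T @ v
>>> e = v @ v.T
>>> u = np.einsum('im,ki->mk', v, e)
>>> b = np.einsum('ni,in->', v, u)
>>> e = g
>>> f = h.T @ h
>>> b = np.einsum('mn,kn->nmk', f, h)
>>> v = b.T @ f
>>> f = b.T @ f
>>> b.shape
(5, 5, 37)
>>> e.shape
(23,)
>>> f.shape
(37, 5, 5)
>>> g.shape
(23,)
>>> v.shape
(37, 5, 5)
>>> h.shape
(37, 5)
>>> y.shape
(3, 3, 17, 17)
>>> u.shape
(17, 11)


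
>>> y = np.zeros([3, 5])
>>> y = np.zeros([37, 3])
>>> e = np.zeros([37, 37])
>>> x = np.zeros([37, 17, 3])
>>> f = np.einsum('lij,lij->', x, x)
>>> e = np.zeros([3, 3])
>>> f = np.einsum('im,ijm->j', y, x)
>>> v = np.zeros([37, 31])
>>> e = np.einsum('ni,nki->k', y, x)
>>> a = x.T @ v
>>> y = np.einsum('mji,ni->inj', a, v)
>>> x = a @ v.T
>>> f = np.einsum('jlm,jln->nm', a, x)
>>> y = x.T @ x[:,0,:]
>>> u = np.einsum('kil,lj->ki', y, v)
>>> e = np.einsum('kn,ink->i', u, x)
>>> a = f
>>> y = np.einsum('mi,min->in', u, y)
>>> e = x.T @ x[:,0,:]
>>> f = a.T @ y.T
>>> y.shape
(17, 37)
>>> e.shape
(37, 17, 37)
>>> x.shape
(3, 17, 37)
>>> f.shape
(31, 17)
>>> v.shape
(37, 31)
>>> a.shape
(37, 31)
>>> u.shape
(37, 17)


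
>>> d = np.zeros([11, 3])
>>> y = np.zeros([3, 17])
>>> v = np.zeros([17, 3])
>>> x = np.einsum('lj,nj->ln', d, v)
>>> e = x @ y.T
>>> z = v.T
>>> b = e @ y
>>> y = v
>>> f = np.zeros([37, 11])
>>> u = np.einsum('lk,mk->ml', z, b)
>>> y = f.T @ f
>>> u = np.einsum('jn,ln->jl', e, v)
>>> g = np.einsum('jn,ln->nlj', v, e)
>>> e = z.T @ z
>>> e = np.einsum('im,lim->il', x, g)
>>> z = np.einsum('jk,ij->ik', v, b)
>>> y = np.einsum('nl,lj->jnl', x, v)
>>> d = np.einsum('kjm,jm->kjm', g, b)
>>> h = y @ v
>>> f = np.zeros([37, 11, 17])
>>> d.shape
(3, 11, 17)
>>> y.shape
(3, 11, 17)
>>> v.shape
(17, 3)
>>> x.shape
(11, 17)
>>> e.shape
(11, 3)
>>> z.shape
(11, 3)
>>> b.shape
(11, 17)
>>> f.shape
(37, 11, 17)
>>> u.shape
(11, 17)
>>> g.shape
(3, 11, 17)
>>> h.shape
(3, 11, 3)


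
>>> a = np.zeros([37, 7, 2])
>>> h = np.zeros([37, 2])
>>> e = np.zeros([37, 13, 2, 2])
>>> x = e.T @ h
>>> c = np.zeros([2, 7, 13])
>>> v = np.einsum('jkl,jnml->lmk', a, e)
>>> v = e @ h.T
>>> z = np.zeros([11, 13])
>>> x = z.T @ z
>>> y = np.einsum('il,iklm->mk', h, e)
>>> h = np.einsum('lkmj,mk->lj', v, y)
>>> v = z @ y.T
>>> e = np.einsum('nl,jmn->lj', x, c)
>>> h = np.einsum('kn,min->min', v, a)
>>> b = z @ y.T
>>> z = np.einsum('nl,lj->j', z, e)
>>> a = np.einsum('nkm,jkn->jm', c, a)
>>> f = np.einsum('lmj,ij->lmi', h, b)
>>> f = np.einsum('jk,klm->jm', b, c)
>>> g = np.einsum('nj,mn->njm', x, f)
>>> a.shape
(37, 13)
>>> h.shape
(37, 7, 2)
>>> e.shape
(13, 2)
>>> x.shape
(13, 13)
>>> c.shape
(2, 7, 13)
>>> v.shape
(11, 2)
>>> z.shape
(2,)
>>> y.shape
(2, 13)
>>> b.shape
(11, 2)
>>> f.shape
(11, 13)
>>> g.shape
(13, 13, 11)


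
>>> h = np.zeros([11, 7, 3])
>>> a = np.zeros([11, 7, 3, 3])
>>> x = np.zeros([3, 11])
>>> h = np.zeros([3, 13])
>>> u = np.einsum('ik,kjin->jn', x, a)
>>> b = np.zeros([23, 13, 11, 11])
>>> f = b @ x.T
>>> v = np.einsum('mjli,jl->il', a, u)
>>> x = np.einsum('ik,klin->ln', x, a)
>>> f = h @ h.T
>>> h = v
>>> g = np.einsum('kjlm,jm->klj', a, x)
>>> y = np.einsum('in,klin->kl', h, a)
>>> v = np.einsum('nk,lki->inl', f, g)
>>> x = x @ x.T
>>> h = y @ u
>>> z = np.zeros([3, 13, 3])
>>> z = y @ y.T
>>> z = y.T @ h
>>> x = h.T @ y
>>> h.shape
(11, 3)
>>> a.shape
(11, 7, 3, 3)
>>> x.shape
(3, 7)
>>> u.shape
(7, 3)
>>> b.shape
(23, 13, 11, 11)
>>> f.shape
(3, 3)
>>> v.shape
(7, 3, 11)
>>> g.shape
(11, 3, 7)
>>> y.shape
(11, 7)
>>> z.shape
(7, 3)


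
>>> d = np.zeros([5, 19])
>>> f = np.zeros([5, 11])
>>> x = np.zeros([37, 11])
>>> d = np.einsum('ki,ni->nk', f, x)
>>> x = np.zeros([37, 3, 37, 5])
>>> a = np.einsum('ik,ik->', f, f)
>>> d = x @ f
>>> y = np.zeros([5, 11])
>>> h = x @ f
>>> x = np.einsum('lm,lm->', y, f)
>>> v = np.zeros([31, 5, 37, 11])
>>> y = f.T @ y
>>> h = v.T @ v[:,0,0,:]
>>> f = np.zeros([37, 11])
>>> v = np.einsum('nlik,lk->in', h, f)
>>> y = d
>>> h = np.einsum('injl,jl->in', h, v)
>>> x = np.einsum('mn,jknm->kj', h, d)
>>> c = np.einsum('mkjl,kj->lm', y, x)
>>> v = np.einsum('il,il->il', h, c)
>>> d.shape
(37, 3, 37, 11)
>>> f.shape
(37, 11)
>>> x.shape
(3, 37)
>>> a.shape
()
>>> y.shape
(37, 3, 37, 11)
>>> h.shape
(11, 37)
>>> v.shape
(11, 37)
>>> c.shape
(11, 37)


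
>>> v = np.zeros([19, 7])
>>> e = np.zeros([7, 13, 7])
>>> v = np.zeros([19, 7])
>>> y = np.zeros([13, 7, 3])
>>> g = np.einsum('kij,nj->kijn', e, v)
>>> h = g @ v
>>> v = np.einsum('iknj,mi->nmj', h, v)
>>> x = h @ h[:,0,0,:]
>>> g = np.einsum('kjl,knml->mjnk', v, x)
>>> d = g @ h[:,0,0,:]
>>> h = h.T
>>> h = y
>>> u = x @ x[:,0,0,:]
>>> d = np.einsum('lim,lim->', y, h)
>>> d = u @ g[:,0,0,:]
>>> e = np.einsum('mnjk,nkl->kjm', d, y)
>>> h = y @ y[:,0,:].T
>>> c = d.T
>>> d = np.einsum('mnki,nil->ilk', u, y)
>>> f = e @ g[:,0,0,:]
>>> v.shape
(7, 19, 7)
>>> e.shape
(7, 7, 7)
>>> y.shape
(13, 7, 3)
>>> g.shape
(7, 19, 13, 7)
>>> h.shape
(13, 7, 13)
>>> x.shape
(7, 13, 7, 7)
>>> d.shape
(7, 3, 7)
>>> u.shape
(7, 13, 7, 7)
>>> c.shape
(7, 7, 13, 7)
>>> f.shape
(7, 7, 7)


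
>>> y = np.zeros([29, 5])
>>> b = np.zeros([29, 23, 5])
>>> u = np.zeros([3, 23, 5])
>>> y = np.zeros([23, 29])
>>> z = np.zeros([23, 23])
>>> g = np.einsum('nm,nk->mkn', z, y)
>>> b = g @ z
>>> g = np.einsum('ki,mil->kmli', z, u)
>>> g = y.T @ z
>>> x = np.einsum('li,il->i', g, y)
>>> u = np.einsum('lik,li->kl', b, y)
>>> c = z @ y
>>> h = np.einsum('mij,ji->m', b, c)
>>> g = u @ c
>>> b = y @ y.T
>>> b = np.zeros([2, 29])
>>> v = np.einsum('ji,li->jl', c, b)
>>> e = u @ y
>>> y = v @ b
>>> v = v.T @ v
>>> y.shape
(23, 29)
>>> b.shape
(2, 29)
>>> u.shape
(23, 23)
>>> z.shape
(23, 23)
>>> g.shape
(23, 29)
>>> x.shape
(23,)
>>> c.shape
(23, 29)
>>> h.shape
(23,)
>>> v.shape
(2, 2)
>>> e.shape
(23, 29)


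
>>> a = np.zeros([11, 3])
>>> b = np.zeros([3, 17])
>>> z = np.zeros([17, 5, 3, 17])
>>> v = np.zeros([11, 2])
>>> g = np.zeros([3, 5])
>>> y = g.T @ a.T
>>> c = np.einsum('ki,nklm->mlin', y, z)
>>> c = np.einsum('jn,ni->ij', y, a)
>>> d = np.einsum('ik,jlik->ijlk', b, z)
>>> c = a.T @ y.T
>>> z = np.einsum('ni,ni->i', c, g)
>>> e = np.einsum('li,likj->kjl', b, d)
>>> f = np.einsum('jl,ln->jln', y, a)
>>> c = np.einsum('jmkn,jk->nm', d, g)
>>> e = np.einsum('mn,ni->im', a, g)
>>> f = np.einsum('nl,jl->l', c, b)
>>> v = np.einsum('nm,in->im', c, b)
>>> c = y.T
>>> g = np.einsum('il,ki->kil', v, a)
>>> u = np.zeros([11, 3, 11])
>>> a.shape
(11, 3)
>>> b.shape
(3, 17)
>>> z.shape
(5,)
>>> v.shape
(3, 17)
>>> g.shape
(11, 3, 17)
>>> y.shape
(5, 11)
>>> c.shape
(11, 5)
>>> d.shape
(3, 17, 5, 17)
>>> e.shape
(5, 11)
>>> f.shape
(17,)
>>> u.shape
(11, 3, 11)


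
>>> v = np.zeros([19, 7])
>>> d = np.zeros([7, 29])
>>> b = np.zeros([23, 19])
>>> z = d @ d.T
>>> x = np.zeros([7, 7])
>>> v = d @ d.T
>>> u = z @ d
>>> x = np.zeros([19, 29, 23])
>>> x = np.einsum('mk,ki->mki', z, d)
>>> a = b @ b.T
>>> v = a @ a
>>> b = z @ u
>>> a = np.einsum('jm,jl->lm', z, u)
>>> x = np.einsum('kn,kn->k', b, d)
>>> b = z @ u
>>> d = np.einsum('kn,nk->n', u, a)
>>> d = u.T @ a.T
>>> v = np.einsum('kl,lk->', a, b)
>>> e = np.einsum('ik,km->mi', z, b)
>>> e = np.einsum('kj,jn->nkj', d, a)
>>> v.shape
()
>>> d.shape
(29, 29)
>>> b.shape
(7, 29)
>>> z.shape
(7, 7)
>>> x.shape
(7,)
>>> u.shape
(7, 29)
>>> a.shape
(29, 7)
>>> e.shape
(7, 29, 29)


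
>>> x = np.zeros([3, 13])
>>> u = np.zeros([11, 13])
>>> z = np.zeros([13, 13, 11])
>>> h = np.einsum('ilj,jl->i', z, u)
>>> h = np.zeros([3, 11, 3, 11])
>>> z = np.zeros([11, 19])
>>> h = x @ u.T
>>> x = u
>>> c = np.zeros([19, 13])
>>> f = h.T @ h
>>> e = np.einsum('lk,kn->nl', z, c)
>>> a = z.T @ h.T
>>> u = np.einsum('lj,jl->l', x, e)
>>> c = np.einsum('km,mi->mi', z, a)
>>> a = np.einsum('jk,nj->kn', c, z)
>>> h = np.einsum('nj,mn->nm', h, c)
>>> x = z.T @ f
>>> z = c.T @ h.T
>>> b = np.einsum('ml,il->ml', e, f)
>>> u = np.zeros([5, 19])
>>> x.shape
(19, 11)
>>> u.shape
(5, 19)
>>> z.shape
(3, 3)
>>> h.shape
(3, 19)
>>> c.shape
(19, 3)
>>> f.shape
(11, 11)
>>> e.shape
(13, 11)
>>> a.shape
(3, 11)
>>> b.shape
(13, 11)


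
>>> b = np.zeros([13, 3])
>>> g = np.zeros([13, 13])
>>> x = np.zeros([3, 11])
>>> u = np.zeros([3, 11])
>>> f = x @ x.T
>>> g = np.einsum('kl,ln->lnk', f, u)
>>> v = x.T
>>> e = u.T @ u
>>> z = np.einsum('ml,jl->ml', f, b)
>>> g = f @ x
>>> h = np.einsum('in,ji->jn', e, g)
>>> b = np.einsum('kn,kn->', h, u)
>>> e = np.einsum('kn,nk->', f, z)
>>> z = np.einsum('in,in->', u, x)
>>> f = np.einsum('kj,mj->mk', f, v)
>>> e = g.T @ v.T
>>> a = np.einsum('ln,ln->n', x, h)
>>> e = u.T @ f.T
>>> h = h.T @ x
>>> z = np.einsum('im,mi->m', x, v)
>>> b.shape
()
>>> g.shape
(3, 11)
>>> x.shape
(3, 11)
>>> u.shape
(3, 11)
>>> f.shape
(11, 3)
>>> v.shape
(11, 3)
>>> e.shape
(11, 11)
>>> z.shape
(11,)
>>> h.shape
(11, 11)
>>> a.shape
(11,)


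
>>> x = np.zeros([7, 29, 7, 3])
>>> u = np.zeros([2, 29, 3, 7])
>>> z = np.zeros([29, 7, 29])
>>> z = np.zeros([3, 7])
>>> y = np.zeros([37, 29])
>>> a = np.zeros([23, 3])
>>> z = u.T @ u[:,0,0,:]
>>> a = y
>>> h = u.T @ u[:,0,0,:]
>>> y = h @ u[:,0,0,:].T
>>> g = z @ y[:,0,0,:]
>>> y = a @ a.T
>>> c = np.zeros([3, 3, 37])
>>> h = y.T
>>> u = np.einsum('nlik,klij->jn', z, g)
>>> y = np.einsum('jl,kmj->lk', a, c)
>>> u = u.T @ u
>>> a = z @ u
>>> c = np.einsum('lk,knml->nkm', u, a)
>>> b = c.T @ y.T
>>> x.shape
(7, 29, 7, 3)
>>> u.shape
(7, 7)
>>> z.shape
(7, 3, 29, 7)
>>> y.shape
(29, 3)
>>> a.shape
(7, 3, 29, 7)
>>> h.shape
(37, 37)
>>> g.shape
(7, 3, 29, 2)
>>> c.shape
(3, 7, 29)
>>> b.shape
(29, 7, 29)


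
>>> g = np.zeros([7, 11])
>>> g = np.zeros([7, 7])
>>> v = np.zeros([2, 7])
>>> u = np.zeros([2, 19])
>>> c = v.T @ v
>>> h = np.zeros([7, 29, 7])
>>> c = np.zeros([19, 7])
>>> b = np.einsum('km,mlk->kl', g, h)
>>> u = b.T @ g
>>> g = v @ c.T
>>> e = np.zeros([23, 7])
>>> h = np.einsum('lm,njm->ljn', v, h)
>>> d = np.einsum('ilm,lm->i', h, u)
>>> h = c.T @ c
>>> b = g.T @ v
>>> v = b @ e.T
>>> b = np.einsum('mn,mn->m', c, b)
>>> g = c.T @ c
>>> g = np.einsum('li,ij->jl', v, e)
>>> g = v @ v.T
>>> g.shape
(19, 19)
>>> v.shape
(19, 23)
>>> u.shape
(29, 7)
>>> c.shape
(19, 7)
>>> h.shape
(7, 7)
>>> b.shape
(19,)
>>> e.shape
(23, 7)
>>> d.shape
(2,)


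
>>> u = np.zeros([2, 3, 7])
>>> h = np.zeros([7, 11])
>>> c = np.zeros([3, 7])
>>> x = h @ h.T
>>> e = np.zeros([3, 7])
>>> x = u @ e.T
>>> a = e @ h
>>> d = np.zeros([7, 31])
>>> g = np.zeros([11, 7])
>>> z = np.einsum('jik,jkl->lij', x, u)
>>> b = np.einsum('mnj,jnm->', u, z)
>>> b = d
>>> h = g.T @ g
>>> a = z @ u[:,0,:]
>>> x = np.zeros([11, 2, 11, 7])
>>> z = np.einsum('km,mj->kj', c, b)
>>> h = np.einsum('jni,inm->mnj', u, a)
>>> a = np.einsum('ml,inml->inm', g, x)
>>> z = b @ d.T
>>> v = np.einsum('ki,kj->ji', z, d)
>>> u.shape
(2, 3, 7)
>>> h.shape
(7, 3, 2)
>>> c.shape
(3, 7)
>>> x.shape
(11, 2, 11, 7)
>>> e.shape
(3, 7)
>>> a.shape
(11, 2, 11)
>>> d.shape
(7, 31)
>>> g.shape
(11, 7)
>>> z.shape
(7, 7)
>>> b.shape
(7, 31)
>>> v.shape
(31, 7)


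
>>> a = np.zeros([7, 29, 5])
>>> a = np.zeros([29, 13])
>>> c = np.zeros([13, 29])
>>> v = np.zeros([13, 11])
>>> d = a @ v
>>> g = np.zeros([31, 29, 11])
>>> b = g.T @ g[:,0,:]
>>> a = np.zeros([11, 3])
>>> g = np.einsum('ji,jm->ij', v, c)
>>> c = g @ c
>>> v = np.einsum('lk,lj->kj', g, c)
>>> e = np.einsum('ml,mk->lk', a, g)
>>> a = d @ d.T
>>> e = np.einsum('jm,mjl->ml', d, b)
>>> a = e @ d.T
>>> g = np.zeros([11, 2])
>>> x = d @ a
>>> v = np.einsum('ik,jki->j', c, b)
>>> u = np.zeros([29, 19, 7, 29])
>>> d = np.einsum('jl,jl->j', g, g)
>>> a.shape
(11, 29)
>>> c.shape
(11, 29)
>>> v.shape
(11,)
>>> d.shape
(11,)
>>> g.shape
(11, 2)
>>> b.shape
(11, 29, 11)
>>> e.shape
(11, 11)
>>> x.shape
(29, 29)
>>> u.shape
(29, 19, 7, 29)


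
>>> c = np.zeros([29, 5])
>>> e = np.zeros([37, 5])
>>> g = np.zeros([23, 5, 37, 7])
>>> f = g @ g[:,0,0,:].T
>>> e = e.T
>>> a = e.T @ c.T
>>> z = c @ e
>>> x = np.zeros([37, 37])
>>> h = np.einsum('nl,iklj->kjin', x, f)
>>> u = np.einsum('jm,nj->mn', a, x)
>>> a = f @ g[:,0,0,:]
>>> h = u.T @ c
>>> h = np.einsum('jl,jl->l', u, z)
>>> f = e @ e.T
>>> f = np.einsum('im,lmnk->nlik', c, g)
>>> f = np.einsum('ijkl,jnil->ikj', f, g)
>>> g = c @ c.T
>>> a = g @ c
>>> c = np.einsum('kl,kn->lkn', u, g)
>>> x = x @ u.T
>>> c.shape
(37, 29, 29)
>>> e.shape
(5, 37)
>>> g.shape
(29, 29)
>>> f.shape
(37, 29, 23)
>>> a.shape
(29, 5)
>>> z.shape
(29, 37)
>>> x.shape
(37, 29)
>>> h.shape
(37,)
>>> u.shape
(29, 37)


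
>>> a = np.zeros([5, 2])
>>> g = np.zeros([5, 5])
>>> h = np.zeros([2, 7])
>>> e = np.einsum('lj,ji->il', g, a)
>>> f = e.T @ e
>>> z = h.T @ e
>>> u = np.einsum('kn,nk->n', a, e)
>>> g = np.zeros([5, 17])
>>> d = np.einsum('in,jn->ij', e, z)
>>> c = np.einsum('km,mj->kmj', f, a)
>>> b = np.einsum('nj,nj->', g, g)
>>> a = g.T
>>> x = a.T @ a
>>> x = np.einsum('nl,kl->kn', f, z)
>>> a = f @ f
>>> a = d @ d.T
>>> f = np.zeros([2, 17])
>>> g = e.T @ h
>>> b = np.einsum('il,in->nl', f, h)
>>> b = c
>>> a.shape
(2, 2)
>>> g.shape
(5, 7)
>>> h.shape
(2, 7)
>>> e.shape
(2, 5)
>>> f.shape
(2, 17)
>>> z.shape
(7, 5)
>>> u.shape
(2,)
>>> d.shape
(2, 7)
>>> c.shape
(5, 5, 2)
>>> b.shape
(5, 5, 2)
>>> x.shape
(7, 5)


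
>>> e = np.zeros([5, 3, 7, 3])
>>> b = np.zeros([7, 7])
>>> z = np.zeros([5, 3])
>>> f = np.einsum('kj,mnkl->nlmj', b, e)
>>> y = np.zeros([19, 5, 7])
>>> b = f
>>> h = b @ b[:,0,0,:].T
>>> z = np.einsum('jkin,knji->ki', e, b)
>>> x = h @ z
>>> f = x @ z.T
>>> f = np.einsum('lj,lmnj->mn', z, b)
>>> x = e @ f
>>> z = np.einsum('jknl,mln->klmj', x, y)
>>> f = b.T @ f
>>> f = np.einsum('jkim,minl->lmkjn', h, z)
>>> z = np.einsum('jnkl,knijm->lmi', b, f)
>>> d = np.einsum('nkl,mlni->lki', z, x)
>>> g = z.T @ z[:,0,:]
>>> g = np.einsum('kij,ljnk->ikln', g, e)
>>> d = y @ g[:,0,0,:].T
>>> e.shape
(5, 3, 7, 3)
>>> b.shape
(3, 3, 5, 7)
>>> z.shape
(7, 19, 3)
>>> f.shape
(5, 3, 3, 3, 19)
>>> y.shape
(19, 5, 7)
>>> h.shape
(3, 3, 5, 3)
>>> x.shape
(5, 3, 7, 5)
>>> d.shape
(19, 5, 19)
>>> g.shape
(19, 3, 5, 7)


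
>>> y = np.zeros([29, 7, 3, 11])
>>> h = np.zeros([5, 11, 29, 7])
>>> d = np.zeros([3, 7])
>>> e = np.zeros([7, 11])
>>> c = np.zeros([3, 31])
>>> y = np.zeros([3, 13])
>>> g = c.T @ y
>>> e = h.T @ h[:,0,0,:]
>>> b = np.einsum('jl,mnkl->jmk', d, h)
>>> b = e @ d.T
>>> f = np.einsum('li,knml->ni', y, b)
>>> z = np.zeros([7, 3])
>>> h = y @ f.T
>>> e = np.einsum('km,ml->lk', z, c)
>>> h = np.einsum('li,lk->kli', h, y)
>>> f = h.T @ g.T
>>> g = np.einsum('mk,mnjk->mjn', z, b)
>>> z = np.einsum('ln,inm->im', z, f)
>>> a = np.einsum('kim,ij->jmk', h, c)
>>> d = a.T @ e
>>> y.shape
(3, 13)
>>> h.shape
(13, 3, 29)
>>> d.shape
(13, 29, 7)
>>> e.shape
(31, 7)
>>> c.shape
(3, 31)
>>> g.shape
(7, 11, 29)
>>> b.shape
(7, 29, 11, 3)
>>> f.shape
(29, 3, 31)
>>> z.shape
(29, 31)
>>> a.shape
(31, 29, 13)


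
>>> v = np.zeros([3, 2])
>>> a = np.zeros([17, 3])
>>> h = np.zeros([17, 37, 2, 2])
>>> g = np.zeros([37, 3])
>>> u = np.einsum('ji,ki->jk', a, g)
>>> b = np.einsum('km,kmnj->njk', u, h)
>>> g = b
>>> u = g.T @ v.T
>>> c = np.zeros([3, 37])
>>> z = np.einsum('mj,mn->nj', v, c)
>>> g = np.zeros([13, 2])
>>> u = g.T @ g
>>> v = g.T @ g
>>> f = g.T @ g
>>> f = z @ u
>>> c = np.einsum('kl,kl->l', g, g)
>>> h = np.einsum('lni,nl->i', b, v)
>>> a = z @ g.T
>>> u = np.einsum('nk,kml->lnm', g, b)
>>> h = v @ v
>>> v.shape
(2, 2)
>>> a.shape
(37, 13)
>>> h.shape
(2, 2)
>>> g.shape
(13, 2)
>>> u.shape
(17, 13, 2)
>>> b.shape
(2, 2, 17)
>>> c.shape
(2,)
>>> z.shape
(37, 2)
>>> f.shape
(37, 2)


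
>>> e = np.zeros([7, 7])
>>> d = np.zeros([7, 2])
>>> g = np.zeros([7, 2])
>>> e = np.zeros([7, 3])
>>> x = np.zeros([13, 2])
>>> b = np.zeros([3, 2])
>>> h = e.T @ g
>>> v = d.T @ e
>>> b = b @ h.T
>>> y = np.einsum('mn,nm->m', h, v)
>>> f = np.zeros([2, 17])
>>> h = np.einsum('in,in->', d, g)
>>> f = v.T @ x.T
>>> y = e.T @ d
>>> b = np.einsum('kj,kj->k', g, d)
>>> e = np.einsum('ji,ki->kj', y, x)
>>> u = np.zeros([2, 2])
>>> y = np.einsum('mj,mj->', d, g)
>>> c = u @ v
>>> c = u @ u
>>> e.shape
(13, 3)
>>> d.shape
(7, 2)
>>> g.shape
(7, 2)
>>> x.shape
(13, 2)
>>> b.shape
(7,)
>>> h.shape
()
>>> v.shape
(2, 3)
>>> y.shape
()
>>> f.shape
(3, 13)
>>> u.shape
(2, 2)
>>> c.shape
(2, 2)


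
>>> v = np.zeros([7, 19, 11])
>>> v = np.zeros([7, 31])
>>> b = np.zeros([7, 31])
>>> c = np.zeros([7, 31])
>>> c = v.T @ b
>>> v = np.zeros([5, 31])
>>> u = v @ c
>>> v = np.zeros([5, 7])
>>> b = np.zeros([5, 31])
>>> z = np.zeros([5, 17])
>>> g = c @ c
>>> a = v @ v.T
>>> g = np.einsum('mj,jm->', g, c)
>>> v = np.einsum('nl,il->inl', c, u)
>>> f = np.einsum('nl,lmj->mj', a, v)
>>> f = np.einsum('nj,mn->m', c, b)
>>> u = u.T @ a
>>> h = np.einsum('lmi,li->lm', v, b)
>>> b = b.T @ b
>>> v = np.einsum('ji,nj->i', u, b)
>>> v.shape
(5,)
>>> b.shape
(31, 31)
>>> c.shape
(31, 31)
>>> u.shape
(31, 5)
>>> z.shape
(5, 17)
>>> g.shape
()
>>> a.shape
(5, 5)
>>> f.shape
(5,)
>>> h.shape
(5, 31)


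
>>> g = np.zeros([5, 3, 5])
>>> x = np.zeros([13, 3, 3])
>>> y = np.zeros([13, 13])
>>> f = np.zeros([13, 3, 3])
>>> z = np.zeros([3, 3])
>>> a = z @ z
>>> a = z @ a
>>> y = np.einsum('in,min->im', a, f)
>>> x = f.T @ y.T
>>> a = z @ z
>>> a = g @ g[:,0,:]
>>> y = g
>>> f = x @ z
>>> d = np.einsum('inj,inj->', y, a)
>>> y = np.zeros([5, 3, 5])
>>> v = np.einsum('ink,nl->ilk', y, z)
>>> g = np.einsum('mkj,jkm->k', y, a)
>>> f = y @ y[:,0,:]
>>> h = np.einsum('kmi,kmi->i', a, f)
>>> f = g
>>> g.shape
(3,)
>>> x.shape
(3, 3, 3)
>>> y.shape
(5, 3, 5)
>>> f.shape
(3,)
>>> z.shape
(3, 3)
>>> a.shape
(5, 3, 5)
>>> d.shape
()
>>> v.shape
(5, 3, 5)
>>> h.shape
(5,)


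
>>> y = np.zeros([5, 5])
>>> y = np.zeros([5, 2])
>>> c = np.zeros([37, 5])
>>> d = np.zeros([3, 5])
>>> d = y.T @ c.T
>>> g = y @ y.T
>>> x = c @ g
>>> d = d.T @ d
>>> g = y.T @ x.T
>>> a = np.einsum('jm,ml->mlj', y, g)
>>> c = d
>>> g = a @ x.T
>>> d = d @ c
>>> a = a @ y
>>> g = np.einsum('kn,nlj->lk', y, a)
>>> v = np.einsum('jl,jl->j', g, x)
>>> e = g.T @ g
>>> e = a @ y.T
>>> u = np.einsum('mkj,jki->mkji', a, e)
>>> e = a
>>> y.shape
(5, 2)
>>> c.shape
(37, 37)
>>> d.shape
(37, 37)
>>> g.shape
(37, 5)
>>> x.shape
(37, 5)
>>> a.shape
(2, 37, 2)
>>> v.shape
(37,)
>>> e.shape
(2, 37, 2)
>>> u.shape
(2, 37, 2, 5)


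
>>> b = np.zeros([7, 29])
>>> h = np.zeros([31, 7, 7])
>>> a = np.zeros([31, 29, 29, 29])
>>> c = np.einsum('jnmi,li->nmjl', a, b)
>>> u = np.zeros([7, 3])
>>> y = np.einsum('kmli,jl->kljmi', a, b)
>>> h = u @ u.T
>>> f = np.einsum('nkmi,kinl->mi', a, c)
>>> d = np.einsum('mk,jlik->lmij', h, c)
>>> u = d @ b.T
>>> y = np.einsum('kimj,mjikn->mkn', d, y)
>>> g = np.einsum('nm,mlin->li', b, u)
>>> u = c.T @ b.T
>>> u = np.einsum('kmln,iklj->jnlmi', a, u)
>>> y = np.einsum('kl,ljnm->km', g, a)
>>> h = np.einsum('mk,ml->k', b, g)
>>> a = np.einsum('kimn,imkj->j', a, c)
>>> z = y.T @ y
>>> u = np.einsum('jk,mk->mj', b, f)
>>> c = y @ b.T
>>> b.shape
(7, 29)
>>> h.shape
(29,)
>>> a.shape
(7,)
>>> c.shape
(7, 7)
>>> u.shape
(29, 7)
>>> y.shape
(7, 29)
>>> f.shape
(29, 29)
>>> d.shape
(29, 7, 31, 29)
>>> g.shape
(7, 31)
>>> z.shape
(29, 29)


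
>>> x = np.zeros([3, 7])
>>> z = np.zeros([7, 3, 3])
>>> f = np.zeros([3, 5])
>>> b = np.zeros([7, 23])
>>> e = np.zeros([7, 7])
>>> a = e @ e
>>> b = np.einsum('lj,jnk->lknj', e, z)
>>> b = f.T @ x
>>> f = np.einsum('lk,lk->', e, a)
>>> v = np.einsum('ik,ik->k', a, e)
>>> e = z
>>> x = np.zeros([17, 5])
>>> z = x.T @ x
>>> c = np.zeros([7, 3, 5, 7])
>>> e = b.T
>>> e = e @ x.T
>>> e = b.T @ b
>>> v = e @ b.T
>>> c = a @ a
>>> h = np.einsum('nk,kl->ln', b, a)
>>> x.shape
(17, 5)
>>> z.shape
(5, 5)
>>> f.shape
()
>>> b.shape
(5, 7)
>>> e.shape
(7, 7)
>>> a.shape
(7, 7)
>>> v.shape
(7, 5)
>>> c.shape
(7, 7)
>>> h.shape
(7, 5)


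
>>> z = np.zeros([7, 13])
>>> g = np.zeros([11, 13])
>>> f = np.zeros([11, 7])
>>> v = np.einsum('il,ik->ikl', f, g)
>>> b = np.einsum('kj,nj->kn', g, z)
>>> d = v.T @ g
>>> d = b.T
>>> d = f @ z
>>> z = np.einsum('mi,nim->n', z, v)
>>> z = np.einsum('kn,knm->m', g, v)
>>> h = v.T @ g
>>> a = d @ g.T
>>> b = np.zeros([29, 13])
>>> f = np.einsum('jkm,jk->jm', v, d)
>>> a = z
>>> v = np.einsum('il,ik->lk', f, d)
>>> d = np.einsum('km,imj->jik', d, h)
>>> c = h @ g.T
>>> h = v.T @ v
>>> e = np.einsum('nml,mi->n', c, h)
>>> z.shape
(7,)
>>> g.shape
(11, 13)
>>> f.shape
(11, 7)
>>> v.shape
(7, 13)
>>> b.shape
(29, 13)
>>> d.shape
(13, 7, 11)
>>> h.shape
(13, 13)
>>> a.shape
(7,)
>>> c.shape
(7, 13, 11)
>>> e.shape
(7,)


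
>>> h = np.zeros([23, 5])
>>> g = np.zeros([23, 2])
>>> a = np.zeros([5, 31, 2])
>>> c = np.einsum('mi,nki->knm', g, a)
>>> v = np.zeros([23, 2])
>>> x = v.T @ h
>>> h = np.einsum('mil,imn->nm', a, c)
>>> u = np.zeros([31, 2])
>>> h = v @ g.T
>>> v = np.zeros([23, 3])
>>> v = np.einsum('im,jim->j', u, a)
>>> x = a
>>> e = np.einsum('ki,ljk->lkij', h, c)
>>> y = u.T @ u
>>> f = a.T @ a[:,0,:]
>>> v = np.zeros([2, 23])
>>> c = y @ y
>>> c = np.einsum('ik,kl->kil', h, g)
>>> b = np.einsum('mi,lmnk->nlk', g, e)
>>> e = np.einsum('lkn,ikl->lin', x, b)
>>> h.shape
(23, 23)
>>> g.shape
(23, 2)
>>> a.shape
(5, 31, 2)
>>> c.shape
(23, 23, 2)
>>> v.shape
(2, 23)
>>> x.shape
(5, 31, 2)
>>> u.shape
(31, 2)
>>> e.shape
(5, 23, 2)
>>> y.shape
(2, 2)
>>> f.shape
(2, 31, 2)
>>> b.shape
(23, 31, 5)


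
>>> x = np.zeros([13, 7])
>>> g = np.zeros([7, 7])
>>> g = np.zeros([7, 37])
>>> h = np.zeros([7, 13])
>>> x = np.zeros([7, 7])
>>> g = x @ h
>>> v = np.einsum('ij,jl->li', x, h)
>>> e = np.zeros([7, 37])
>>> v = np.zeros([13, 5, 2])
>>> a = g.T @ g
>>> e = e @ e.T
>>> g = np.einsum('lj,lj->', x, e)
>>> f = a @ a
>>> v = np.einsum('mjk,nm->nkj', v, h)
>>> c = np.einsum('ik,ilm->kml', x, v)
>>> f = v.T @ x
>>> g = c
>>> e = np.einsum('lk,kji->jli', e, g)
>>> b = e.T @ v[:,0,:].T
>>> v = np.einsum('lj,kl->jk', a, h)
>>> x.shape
(7, 7)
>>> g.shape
(7, 5, 2)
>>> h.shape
(7, 13)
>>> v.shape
(13, 7)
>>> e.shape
(5, 7, 2)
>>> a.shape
(13, 13)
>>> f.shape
(5, 2, 7)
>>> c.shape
(7, 5, 2)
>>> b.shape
(2, 7, 7)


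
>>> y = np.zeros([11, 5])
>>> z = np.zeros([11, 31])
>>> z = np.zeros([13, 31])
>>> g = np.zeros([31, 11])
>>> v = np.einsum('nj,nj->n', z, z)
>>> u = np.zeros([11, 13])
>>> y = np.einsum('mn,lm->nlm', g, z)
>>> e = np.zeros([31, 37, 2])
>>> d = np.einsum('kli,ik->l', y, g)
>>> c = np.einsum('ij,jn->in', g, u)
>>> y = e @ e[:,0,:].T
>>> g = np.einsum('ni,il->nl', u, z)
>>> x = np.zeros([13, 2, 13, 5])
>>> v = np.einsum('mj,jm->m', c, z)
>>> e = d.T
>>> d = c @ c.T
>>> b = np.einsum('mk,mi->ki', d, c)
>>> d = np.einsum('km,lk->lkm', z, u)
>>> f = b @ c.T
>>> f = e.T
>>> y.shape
(31, 37, 31)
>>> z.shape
(13, 31)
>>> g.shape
(11, 31)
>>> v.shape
(31,)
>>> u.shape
(11, 13)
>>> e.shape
(13,)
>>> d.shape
(11, 13, 31)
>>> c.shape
(31, 13)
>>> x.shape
(13, 2, 13, 5)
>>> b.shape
(31, 13)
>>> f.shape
(13,)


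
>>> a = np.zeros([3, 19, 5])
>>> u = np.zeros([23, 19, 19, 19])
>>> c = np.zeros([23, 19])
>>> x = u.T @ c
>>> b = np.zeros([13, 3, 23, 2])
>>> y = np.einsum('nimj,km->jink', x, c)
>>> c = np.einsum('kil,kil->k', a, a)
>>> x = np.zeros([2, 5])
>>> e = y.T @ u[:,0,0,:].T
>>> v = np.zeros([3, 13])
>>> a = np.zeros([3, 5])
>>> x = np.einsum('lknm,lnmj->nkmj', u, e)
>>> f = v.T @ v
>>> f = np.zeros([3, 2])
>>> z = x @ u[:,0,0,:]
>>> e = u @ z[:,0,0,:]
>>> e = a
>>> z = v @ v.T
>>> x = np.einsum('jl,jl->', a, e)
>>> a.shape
(3, 5)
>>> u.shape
(23, 19, 19, 19)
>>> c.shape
(3,)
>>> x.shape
()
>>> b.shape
(13, 3, 23, 2)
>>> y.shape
(19, 19, 19, 23)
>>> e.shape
(3, 5)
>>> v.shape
(3, 13)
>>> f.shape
(3, 2)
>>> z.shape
(3, 3)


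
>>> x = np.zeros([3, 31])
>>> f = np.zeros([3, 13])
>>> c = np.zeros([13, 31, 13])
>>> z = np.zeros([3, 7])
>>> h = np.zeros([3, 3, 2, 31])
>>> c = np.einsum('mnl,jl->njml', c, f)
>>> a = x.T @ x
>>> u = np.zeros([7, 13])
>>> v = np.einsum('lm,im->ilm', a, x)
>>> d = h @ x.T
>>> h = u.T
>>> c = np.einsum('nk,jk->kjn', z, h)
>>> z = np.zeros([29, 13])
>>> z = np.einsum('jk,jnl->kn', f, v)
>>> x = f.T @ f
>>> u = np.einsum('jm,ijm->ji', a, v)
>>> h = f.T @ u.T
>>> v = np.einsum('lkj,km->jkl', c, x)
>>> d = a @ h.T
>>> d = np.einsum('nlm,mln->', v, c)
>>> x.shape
(13, 13)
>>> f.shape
(3, 13)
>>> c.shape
(7, 13, 3)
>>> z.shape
(13, 31)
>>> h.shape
(13, 31)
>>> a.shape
(31, 31)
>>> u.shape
(31, 3)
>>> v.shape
(3, 13, 7)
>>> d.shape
()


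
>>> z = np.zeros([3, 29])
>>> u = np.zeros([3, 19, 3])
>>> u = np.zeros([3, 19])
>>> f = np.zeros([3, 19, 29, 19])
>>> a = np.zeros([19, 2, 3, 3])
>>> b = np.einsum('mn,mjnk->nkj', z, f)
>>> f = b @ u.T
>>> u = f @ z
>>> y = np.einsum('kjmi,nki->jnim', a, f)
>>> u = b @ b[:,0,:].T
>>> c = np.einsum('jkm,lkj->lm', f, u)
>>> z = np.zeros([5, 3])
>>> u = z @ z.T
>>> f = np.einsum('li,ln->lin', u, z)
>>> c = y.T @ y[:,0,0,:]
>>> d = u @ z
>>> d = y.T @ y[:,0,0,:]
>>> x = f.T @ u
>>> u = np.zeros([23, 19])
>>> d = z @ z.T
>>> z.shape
(5, 3)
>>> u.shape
(23, 19)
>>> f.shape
(5, 5, 3)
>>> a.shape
(19, 2, 3, 3)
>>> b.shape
(29, 19, 19)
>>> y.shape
(2, 29, 3, 3)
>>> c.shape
(3, 3, 29, 3)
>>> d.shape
(5, 5)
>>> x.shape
(3, 5, 5)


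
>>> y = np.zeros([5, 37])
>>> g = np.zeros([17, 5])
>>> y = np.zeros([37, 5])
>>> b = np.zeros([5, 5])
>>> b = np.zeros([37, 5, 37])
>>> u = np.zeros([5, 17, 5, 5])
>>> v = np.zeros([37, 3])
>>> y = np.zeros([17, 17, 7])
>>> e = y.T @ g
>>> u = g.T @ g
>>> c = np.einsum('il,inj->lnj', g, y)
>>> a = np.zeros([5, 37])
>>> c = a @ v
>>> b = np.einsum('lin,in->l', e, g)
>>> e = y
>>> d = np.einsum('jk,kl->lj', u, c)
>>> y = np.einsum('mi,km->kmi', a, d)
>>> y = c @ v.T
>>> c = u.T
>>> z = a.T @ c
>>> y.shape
(5, 37)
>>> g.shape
(17, 5)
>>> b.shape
(7,)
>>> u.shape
(5, 5)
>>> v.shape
(37, 3)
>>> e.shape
(17, 17, 7)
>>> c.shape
(5, 5)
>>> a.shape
(5, 37)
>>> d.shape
(3, 5)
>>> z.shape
(37, 5)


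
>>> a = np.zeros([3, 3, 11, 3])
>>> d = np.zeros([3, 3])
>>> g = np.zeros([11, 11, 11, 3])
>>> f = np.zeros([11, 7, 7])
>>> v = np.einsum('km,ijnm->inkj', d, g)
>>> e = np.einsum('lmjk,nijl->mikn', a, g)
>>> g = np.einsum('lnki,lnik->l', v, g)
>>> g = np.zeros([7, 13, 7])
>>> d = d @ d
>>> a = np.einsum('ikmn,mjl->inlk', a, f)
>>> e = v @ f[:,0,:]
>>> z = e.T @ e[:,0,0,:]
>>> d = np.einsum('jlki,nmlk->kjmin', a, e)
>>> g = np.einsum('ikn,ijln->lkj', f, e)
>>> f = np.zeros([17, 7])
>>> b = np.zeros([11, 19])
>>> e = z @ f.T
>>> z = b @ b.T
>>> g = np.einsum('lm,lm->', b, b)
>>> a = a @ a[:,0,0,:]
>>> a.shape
(3, 3, 7, 3)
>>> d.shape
(7, 3, 11, 3, 11)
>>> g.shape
()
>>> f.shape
(17, 7)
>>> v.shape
(11, 11, 3, 11)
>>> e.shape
(7, 3, 11, 17)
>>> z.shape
(11, 11)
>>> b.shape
(11, 19)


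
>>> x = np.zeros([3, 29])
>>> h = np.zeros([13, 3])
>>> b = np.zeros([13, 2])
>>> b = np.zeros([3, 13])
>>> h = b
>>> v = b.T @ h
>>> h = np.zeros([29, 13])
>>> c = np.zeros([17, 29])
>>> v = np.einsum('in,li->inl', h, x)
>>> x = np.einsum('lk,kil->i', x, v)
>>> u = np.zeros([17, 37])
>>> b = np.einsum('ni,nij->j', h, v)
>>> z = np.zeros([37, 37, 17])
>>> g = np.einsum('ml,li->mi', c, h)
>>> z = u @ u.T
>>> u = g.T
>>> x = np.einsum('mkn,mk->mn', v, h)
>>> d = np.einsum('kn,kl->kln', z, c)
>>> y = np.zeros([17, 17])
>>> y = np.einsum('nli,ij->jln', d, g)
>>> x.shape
(29, 3)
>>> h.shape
(29, 13)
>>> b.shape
(3,)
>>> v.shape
(29, 13, 3)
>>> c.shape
(17, 29)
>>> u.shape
(13, 17)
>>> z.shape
(17, 17)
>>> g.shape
(17, 13)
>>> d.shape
(17, 29, 17)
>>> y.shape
(13, 29, 17)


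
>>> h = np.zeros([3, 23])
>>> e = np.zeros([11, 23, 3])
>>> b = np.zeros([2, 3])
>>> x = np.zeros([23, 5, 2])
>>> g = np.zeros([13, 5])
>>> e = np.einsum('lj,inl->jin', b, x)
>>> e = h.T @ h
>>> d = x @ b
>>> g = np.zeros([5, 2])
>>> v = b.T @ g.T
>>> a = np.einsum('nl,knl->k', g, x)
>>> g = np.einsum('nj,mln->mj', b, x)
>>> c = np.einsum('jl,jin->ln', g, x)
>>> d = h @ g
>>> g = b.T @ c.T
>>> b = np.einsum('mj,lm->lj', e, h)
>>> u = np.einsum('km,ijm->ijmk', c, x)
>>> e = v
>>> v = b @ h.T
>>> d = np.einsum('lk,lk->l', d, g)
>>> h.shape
(3, 23)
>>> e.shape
(3, 5)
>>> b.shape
(3, 23)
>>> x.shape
(23, 5, 2)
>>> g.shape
(3, 3)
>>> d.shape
(3,)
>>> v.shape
(3, 3)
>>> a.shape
(23,)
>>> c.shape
(3, 2)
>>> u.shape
(23, 5, 2, 3)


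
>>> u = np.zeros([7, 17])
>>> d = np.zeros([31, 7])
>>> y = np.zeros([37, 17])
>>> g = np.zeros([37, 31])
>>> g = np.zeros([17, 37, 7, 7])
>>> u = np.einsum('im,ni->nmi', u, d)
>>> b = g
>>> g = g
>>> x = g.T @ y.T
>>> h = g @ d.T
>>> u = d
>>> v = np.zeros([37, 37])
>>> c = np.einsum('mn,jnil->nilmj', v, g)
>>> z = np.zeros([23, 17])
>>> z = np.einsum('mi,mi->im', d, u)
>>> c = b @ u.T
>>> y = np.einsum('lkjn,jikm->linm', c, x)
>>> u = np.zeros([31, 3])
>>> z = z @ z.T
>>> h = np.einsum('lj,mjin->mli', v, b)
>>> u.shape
(31, 3)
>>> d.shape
(31, 7)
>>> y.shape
(17, 7, 31, 37)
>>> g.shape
(17, 37, 7, 7)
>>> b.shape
(17, 37, 7, 7)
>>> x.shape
(7, 7, 37, 37)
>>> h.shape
(17, 37, 7)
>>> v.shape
(37, 37)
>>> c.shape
(17, 37, 7, 31)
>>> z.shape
(7, 7)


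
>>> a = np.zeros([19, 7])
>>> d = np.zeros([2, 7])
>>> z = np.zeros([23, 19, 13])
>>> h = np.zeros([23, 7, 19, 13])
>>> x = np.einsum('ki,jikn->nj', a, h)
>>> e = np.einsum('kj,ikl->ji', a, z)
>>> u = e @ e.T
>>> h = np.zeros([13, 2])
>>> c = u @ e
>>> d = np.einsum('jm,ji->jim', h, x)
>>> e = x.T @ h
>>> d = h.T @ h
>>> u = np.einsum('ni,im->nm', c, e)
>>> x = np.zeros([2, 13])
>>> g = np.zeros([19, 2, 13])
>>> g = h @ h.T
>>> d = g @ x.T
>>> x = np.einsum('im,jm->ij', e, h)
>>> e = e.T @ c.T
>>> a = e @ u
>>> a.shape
(2, 2)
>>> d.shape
(13, 2)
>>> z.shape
(23, 19, 13)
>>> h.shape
(13, 2)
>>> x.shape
(23, 13)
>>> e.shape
(2, 7)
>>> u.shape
(7, 2)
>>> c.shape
(7, 23)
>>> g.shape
(13, 13)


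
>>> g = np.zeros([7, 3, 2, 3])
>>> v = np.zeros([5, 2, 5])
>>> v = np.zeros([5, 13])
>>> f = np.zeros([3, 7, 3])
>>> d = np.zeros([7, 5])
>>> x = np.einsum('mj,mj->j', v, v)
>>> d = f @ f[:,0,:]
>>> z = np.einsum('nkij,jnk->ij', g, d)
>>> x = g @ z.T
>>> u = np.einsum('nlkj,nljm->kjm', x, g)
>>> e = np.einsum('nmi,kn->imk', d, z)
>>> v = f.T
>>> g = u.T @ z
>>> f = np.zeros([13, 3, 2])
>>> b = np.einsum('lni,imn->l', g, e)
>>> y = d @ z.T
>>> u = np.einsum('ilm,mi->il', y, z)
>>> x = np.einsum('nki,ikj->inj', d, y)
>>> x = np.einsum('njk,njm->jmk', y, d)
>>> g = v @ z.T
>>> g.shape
(3, 7, 2)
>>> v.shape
(3, 7, 3)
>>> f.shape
(13, 3, 2)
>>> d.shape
(3, 7, 3)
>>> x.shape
(7, 3, 2)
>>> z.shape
(2, 3)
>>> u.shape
(3, 7)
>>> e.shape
(3, 7, 2)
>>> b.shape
(3,)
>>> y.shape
(3, 7, 2)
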